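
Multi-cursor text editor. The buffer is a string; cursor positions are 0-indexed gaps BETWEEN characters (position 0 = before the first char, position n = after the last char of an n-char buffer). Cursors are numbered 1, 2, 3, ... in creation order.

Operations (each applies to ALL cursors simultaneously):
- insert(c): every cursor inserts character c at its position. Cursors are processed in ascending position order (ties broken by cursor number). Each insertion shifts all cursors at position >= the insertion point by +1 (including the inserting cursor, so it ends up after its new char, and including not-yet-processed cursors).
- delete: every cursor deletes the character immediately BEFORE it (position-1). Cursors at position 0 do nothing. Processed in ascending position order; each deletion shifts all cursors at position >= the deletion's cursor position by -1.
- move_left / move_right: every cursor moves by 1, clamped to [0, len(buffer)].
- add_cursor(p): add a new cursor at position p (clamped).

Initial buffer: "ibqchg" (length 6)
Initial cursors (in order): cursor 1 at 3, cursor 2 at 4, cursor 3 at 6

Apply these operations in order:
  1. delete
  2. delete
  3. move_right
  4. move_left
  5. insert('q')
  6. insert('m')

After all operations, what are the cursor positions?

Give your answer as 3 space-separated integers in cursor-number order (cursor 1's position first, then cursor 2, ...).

After op 1 (delete): buffer="ibh" (len 3), cursors c1@2 c2@2 c3@3, authorship ...
After op 2 (delete): buffer="" (len 0), cursors c1@0 c2@0 c3@0, authorship 
After op 3 (move_right): buffer="" (len 0), cursors c1@0 c2@0 c3@0, authorship 
After op 4 (move_left): buffer="" (len 0), cursors c1@0 c2@0 c3@0, authorship 
After op 5 (insert('q')): buffer="qqq" (len 3), cursors c1@3 c2@3 c3@3, authorship 123
After op 6 (insert('m')): buffer="qqqmmm" (len 6), cursors c1@6 c2@6 c3@6, authorship 123123

Answer: 6 6 6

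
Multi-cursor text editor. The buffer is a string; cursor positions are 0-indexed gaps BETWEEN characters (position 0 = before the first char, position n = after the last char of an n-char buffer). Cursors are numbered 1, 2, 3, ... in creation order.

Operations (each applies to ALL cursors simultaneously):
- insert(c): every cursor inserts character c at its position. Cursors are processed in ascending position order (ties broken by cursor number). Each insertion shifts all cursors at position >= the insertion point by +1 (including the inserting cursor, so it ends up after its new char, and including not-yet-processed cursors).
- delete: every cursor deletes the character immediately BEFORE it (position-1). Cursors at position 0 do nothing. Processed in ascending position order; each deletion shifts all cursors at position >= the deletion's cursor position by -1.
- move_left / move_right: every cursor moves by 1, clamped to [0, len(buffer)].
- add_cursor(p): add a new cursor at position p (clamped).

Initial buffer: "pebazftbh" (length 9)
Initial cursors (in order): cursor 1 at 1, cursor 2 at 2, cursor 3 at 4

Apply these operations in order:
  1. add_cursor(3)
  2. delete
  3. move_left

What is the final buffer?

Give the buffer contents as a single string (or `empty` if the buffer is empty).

After op 1 (add_cursor(3)): buffer="pebazftbh" (len 9), cursors c1@1 c2@2 c4@3 c3@4, authorship .........
After op 2 (delete): buffer="zftbh" (len 5), cursors c1@0 c2@0 c3@0 c4@0, authorship .....
After op 3 (move_left): buffer="zftbh" (len 5), cursors c1@0 c2@0 c3@0 c4@0, authorship .....

Answer: zftbh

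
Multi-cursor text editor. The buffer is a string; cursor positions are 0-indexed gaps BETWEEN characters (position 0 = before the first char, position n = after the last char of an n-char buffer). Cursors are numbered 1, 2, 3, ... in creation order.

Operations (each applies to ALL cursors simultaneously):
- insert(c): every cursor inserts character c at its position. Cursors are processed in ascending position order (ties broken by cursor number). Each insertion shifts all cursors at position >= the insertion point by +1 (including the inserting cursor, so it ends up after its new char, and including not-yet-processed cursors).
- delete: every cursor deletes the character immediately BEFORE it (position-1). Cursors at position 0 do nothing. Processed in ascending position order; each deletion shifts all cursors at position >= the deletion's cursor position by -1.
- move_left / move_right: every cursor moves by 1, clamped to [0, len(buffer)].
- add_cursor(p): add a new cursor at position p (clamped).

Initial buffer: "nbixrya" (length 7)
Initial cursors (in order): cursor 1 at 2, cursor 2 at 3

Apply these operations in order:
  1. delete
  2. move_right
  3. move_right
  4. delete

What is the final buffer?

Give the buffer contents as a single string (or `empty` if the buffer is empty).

Answer: nya

Derivation:
After op 1 (delete): buffer="nxrya" (len 5), cursors c1@1 c2@1, authorship .....
After op 2 (move_right): buffer="nxrya" (len 5), cursors c1@2 c2@2, authorship .....
After op 3 (move_right): buffer="nxrya" (len 5), cursors c1@3 c2@3, authorship .....
After op 4 (delete): buffer="nya" (len 3), cursors c1@1 c2@1, authorship ...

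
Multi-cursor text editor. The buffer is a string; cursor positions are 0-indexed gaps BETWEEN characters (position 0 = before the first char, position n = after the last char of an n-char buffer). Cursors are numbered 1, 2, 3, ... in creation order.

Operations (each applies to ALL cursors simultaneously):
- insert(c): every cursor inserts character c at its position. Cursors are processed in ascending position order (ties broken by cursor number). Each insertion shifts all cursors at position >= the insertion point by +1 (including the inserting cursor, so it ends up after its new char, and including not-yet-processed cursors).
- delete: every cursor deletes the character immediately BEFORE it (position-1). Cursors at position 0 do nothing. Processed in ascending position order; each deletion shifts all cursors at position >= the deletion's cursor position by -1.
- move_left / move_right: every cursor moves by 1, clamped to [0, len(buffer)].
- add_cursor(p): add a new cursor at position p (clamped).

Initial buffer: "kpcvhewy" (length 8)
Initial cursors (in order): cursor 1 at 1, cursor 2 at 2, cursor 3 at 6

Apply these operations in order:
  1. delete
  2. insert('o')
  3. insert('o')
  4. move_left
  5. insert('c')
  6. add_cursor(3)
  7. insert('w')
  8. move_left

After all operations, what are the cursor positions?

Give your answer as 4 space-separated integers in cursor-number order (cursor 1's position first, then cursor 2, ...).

After op 1 (delete): buffer="cvhwy" (len 5), cursors c1@0 c2@0 c3@3, authorship .....
After op 2 (insert('o')): buffer="oocvhowy" (len 8), cursors c1@2 c2@2 c3@6, authorship 12...3..
After op 3 (insert('o')): buffer="oooocvhoowy" (len 11), cursors c1@4 c2@4 c3@9, authorship 1212...33..
After op 4 (move_left): buffer="oooocvhoowy" (len 11), cursors c1@3 c2@3 c3@8, authorship 1212...33..
After op 5 (insert('c')): buffer="oooccocvhocowy" (len 14), cursors c1@5 c2@5 c3@11, authorship 121122...333..
After op 6 (add_cursor(3)): buffer="oooccocvhocowy" (len 14), cursors c4@3 c1@5 c2@5 c3@11, authorship 121122...333..
After op 7 (insert('w')): buffer="ooowccwwocvhocwowy" (len 18), cursors c4@4 c1@8 c2@8 c3@15, authorship 121412122...3333..
After op 8 (move_left): buffer="ooowccwwocvhocwowy" (len 18), cursors c4@3 c1@7 c2@7 c3@14, authorship 121412122...3333..

Answer: 7 7 14 3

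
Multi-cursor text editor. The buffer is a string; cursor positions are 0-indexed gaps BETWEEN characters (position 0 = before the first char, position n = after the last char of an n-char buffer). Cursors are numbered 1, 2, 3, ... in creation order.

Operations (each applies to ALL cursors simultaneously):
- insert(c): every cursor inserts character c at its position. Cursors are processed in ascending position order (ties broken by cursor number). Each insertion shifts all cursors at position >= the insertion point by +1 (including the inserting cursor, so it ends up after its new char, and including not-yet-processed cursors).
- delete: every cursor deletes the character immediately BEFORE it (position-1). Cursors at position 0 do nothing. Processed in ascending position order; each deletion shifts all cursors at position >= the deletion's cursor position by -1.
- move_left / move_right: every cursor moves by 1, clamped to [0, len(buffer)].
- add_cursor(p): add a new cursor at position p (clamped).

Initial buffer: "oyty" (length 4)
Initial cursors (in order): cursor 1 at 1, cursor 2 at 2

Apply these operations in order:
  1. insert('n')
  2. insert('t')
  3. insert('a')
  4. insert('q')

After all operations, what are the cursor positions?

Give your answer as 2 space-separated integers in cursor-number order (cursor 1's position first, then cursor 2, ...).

Answer: 5 10

Derivation:
After op 1 (insert('n')): buffer="onynty" (len 6), cursors c1@2 c2@4, authorship .1.2..
After op 2 (insert('t')): buffer="ontyntty" (len 8), cursors c1@3 c2@6, authorship .11.22..
After op 3 (insert('a')): buffer="ontayntaty" (len 10), cursors c1@4 c2@8, authorship .111.222..
After op 4 (insert('q')): buffer="ontaqyntaqty" (len 12), cursors c1@5 c2@10, authorship .1111.2222..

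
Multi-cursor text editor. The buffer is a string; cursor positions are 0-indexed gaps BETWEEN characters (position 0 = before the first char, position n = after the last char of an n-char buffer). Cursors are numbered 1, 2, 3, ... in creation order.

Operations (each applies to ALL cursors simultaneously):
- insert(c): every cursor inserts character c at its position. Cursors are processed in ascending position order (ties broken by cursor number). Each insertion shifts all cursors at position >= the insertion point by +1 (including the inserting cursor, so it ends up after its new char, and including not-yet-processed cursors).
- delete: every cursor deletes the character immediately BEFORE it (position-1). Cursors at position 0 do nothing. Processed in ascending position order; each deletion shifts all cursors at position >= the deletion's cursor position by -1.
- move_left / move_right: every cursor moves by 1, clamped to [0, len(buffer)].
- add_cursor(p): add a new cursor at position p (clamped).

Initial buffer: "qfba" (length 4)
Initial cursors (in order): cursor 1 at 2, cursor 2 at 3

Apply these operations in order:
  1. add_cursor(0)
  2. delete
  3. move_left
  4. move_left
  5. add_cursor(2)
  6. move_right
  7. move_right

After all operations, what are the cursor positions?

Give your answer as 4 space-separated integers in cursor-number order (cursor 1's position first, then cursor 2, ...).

After op 1 (add_cursor(0)): buffer="qfba" (len 4), cursors c3@0 c1@2 c2@3, authorship ....
After op 2 (delete): buffer="qa" (len 2), cursors c3@0 c1@1 c2@1, authorship ..
After op 3 (move_left): buffer="qa" (len 2), cursors c1@0 c2@0 c3@0, authorship ..
After op 4 (move_left): buffer="qa" (len 2), cursors c1@0 c2@0 c3@0, authorship ..
After op 5 (add_cursor(2)): buffer="qa" (len 2), cursors c1@0 c2@0 c3@0 c4@2, authorship ..
After op 6 (move_right): buffer="qa" (len 2), cursors c1@1 c2@1 c3@1 c4@2, authorship ..
After op 7 (move_right): buffer="qa" (len 2), cursors c1@2 c2@2 c3@2 c4@2, authorship ..

Answer: 2 2 2 2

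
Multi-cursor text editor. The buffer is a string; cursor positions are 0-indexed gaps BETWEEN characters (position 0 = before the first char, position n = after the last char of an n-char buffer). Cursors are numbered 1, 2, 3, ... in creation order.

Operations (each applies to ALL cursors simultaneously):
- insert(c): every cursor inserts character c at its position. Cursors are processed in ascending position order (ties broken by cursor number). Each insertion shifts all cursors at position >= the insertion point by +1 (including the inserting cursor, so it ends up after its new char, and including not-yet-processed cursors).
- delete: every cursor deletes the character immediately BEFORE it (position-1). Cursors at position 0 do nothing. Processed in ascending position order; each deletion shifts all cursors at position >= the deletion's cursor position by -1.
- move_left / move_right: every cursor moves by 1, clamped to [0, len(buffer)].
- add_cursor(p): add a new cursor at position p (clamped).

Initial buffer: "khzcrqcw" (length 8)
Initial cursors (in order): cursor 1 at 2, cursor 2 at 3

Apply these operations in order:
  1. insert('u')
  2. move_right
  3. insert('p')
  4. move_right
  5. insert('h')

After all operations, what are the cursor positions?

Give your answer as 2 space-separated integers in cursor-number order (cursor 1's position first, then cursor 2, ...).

Answer: 7 11

Derivation:
After op 1 (insert('u')): buffer="khuzucrqcw" (len 10), cursors c1@3 c2@5, authorship ..1.2.....
After op 2 (move_right): buffer="khuzucrqcw" (len 10), cursors c1@4 c2@6, authorship ..1.2.....
After op 3 (insert('p')): buffer="khuzpucprqcw" (len 12), cursors c1@5 c2@8, authorship ..1.12.2....
After op 4 (move_right): buffer="khuzpucprqcw" (len 12), cursors c1@6 c2@9, authorship ..1.12.2....
After op 5 (insert('h')): buffer="khuzpuhcprhqcw" (len 14), cursors c1@7 c2@11, authorship ..1.121.2.2...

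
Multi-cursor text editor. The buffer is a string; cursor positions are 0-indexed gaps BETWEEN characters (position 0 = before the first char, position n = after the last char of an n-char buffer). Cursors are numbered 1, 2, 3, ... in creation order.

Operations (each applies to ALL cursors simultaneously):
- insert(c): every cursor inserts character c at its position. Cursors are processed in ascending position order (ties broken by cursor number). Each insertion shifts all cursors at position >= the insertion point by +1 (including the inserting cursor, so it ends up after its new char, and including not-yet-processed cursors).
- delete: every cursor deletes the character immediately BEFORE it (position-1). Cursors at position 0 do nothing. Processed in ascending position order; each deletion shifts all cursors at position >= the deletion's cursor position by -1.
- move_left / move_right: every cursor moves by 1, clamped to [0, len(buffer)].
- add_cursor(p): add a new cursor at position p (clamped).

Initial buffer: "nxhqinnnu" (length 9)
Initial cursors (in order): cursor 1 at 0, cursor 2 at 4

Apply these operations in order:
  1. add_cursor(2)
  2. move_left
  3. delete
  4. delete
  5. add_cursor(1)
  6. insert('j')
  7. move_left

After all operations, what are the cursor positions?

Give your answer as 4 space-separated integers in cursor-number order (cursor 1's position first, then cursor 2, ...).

After op 1 (add_cursor(2)): buffer="nxhqinnnu" (len 9), cursors c1@0 c3@2 c2@4, authorship .........
After op 2 (move_left): buffer="nxhqinnnu" (len 9), cursors c1@0 c3@1 c2@3, authorship .........
After op 3 (delete): buffer="xqinnnu" (len 7), cursors c1@0 c3@0 c2@1, authorship .......
After op 4 (delete): buffer="qinnnu" (len 6), cursors c1@0 c2@0 c3@0, authorship ......
After op 5 (add_cursor(1)): buffer="qinnnu" (len 6), cursors c1@0 c2@0 c3@0 c4@1, authorship ......
After op 6 (insert('j')): buffer="jjjqjinnnu" (len 10), cursors c1@3 c2@3 c3@3 c4@5, authorship 123.4.....
After op 7 (move_left): buffer="jjjqjinnnu" (len 10), cursors c1@2 c2@2 c3@2 c4@4, authorship 123.4.....

Answer: 2 2 2 4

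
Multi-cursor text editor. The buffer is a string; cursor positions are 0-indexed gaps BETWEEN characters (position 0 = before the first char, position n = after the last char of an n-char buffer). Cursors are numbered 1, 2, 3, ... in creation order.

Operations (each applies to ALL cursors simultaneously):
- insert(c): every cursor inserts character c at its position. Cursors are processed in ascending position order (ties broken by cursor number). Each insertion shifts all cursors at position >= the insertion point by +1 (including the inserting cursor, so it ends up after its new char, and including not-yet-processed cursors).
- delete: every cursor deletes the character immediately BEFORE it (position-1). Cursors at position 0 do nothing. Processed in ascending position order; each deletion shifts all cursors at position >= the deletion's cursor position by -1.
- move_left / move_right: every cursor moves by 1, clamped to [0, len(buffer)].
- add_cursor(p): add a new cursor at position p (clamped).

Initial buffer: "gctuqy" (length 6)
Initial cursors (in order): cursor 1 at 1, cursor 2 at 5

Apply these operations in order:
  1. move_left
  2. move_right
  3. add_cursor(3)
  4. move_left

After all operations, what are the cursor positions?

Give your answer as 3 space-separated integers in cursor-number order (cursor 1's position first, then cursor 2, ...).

After op 1 (move_left): buffer="gctuqy" (len 6), cursors c1@0 c2@4, authorship ......
After op 2 (move_right): buffer="gctuqy" (len 6), cursors c1@1 c2@5, authorship ......
After op 3 (add_cursor(3)): buffer="gctuqy" (len 6), cursors c1@1 c3@3 c2@5, authorship ......
After op 4 (move_left): buffer="gctuqy" (len 6), cursors c1@0 c3@2 c2@4, authorship ......

Answer: 0 4 2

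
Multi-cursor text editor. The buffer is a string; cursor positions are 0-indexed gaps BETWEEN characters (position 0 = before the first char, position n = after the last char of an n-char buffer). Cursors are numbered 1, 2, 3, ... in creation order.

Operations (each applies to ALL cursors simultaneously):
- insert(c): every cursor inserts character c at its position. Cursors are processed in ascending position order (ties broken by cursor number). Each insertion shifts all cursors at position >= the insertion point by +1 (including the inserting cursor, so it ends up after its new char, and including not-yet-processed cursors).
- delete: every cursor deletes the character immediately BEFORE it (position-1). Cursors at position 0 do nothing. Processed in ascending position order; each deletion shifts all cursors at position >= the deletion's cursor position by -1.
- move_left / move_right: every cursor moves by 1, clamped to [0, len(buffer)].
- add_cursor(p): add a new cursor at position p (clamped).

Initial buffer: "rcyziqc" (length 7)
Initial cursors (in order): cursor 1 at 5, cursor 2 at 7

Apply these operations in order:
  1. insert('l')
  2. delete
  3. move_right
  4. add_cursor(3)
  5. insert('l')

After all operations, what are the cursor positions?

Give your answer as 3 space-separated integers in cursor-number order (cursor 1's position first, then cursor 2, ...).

Answer: 8 10 4

Derivation:
After op 1 (insert('l')): buffer="rcyzilqcl" (len 9), cursors c1@6 c2@9, authorship .....1..2
After op 2 (delete): buffer="rcyziqc" (len 7), cursors c1@5 c2@7, authorship .......
After op 3 (move_right): buffer="rcyziqc" (len 7), cursors c1@6 c2@7, authorship .......
After op 4 (add_cursor(3)): buffer="rcyziqc" (len 7), cursors c3@3 c1@6 c2@7, authorship .......
After op 5 (insert('l')): buffer="rcylziqlcl" (len 10), cursors c3@4 c1@8 c2@10, authorship ...3...1.2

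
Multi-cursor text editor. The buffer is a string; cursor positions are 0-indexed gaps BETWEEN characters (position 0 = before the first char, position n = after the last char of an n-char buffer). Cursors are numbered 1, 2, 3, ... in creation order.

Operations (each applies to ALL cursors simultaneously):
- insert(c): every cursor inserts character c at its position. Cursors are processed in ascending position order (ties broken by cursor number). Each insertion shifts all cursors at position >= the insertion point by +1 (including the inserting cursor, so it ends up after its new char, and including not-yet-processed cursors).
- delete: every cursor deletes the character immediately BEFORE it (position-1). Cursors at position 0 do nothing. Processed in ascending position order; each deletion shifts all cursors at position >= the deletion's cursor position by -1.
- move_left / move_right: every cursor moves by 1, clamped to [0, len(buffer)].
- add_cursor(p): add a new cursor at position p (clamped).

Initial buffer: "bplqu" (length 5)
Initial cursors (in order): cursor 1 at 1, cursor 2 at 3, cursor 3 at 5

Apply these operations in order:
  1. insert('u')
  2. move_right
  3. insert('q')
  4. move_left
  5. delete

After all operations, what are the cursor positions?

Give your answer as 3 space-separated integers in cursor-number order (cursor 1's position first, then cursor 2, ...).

Answer: 2 5 7

Derivation:
After op 1 (insert('u')): buffer="bupluquu" (len 8), cursors c1@2 c2@5 c3@8, authorship .1..2..3
After op 2 (move_right): buffer="bupluquu" (len 8), cursors c1@3 c2@6 c3@8, authorship .1..2..3
After op 3 (insert('q')): buffer="bupqluqquuq" (len 11), cursors c1@4 c2@8 c3@11, authorship .1.1.2.2.33
After op 4 (move_left): buffer="bupqluqquuq" (len 11), cursors c1@3 c2@7 c3@10, authorship .1.1.2.2.33
After op 5 (delete): buffer="buqluquq" (len 8), cursors c1@2 c2@5 c3@7, authorship .11.22.3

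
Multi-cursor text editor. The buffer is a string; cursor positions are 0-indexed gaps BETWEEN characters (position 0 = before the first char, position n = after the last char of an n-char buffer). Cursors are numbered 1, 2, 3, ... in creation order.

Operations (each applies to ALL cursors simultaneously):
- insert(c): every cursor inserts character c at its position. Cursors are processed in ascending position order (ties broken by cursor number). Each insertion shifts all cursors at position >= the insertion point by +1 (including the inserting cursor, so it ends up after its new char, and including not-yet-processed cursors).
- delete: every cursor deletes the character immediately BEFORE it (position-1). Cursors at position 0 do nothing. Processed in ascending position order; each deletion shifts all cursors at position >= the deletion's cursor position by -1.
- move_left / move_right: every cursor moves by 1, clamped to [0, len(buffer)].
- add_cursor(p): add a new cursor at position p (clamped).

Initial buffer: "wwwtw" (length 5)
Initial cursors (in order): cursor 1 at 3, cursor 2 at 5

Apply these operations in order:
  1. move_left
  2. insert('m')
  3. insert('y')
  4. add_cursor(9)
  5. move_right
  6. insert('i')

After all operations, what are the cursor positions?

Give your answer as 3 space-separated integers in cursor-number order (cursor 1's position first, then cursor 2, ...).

After op 1 (move_left): buffer="wwwtw" (len 5), cursors c1@2 c2@4, authorship .....
After op 2 (insert('m')): buffer="wwmwtmw" (len 7), cursors c1@3 c2@6, authorship ..1..2.
After op 3 (insert('y')): buffer="wwmywtmyw" (len 9), cursors c1@4 c2@8, authorship ..11..22.
After op 4 (add_cursor(9)): buffer="wwmywtmyw" (len 9), cursors c1@4 c2@8 c3@9, authorship ..11..22.
After op 5 (move_right): buffer="wwmywtmyw" (len 9), cursors c1@5 c2@9 c3@9, authorship ..11..22.
After op 6 (insert('i')): buffer="wwmywitmywii" (len 12), cursors c1@6 c2@12 c3@12, authorship ..11.1.22.23

Answer: 6 12 12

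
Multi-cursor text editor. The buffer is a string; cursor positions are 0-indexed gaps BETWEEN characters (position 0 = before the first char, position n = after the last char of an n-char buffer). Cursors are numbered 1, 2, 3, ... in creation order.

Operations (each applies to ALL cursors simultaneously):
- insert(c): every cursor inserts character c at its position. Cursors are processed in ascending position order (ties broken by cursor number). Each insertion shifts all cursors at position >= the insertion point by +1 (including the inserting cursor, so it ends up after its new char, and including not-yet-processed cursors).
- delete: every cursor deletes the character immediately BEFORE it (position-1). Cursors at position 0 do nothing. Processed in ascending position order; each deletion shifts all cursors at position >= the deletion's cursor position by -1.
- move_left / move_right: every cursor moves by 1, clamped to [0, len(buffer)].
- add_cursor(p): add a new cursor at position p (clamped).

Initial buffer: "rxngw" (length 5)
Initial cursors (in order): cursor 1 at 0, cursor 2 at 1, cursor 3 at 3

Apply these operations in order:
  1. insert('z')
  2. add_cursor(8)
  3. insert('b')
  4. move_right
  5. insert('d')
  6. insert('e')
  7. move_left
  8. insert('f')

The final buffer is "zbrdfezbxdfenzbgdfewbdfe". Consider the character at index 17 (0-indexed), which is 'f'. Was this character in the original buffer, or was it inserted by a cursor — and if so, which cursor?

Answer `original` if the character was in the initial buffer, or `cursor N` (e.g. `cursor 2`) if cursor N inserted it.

After op 1 (insert('z')): buffer="zrzxnzgw" (len 8), cursors c1@1 c2@3 c3@6, authorship 1.2..3..
After op 2 (add_cursor(8)): buffer="zrzxnzgw" (len 8), cursors c1@1 c2@3 c3@6 c4@8, authorship 1.2..3..
After op 3 (insert('b')): buffer="zbrzbxnzbgwb" (len 12), cursors c1@2 c2@5 c3@9 c4@12, authorship 11.22..33..4
After op 4 (move_right): buffer="zbrzbxnzbgwb" (len 12), cursors c1@3 c2@6 c3@10 c4@12, authorship 11.22..33..4
After op 5 (insert('d')): buffer="zbrdzbxdnzbgdwbd" (len 16), cursors c1@4 c2@8 c3@13 c4@16, authorship 11.122.2.33.3.44
After op 6 (insert('e')): buffer="zbrdezbxdenzbgdewbde" (len 20), cursors c1@5 c2@10 c3@16 c4@20, authorship 11.1122.22.33.33.444
After op 7 (move_left): buffer="zbrdezbxdenzbgdewbde" (len 20), cursors c1@4 c2@9 c3@15 c4@19, authorship 11.1122.22.33.33.444
After op 8 (insert('f')): buffer="zbrdfezbxdfenzbgdfewbdfe" (len 24), cursors c1@5 c2@11 c3@18 c4@23, authorship 11.11122.222.33.333.4444
Authorship (.=original, N=cursor N): 1 1 . 1 1 1 2 2 . 2 2 2 . 3 3 . 3 3 3 . 4 4 4 4
Index 17: author = 3

Answer: cursor 3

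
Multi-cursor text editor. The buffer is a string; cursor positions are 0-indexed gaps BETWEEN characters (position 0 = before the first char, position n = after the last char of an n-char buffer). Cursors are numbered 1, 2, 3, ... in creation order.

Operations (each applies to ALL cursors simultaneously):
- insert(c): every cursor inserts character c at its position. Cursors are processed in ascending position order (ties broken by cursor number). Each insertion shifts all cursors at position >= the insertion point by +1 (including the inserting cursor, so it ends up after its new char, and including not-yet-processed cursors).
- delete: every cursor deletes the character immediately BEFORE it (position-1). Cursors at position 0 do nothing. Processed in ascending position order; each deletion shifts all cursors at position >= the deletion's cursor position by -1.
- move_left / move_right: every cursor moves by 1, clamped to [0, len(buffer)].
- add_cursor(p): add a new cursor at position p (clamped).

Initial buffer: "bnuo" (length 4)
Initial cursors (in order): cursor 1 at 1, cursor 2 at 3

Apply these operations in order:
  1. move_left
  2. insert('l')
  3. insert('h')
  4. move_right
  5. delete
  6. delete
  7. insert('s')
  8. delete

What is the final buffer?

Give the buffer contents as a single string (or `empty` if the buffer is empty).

Answer: lnlo

Derivation:
After op 1 (move_left): buffer="bnuo" (len 4), cursors c1@0 c2@2, authorship ....
After op 2 (insert('l')): buffer="lbnluo" (len 6), cursors c1@1 c2@4, authorship 1..2..
After op 3 (insert('h')): buffer="lhbnlhuo" (len 8), cursors c1@2 c2@6, authorship 11..22..
After op 4 (move_right): buffer="lhbnlhuo" (len 8), cursors c1@3 c2@7, authorship 11..22..
After op 5 (delete): buffer="lhnlho" (len 6), cursors c1@2 c2@5, authorship 11.22.
After op 6 (delete): buffer="lnlo" (len 4), cursors c1@1 c2@3, authorship 1.2.
After op 7 (insert('s')): buffer="lsnlso" (len 6), cursors c1@2 c2@5, authorship 11.22.
After op 8 (delete): buffer="lnlo" (len 4), cursors c1@1 c2@3, authorship 1.2.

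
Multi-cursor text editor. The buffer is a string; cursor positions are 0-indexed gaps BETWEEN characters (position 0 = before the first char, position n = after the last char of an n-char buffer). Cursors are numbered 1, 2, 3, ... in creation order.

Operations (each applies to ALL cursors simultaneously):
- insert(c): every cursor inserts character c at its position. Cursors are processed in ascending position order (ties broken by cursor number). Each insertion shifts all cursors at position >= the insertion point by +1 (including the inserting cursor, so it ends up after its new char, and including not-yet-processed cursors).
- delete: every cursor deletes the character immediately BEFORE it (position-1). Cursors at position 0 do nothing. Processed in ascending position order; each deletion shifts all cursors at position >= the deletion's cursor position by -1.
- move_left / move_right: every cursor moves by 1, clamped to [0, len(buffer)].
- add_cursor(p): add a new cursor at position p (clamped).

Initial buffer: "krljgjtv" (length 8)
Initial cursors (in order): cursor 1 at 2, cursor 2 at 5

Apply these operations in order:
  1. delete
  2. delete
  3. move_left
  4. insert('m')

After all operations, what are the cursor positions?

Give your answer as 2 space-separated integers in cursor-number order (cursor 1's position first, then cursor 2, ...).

Answer: 2 2

Derivation:
After op 1 (delete): buffer="kljjtv" (len 6), cursors c1@1 c2@3, authorship ......
After op 2 (delete): buffer="ljtv" (len 4), cursors c1@0 c2@1, authorship ....
After op 3 (move_left): buffer="ljtv" (len 4), cursors c1@0 c2@0, authorship ....
After op 4 (insert('m')): buffer="mmljtv" (len 6), cursors c1@2 c2@2, authorship 12....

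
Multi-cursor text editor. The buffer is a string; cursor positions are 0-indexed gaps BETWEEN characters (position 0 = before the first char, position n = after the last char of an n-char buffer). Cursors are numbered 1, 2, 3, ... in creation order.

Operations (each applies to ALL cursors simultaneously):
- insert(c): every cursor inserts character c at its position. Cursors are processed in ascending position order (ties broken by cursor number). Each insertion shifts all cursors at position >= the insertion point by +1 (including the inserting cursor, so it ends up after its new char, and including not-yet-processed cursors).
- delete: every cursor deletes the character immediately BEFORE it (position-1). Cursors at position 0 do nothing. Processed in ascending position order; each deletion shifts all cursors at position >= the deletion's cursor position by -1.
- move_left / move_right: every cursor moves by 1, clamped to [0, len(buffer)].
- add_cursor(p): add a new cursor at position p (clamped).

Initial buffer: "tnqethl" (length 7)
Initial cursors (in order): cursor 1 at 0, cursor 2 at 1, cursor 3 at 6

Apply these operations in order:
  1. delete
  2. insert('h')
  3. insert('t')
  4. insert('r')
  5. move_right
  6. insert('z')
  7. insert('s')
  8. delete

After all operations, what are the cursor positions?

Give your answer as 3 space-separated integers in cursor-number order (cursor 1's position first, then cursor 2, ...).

After op 1 (delete): buffer="nqetl" (len 5), cursors c1@0 c2@0 c3@4, authorship .....
After op 2 (insert('h')): buffer="hhnqethl" (len 8), cursors c1@2 c2@2 c3@7, authorship 12....3.
After op 3 (insert('t')): buffer="hhttnqethtl" (len 11), cursors c1@4 c2@4 c3@10, authorship 1212....33.
After op 4 (insert('r')): buffer="hhttrrnqethtrl" (len 14), cursors c1@6 c2@6 c3@13, authorship 121212....333.
After op 5 (move_right): buffer="hhttrrnqethtrl" (len 14), cursors c1@7 c2@7 c3@14, authorship 121212....333.
After op 6 (insert('z')): buffer="hhttrrnzzqethtrlz" (len 17), cursors c1@9 c2@9 c3@17, authorship 121212.12...333.3
After op 7 (insert('s')): buffer="hhttrrnzzssqethtrlzs" (len 20), cursors c1@11 c2@11 c3@20, authorship 121212.1212...333.33
After op 8 (delete): buffer="hhttrrnzzqethtrlz" (len 17), cursors c1@9 c2@9 c3@17, authorship 121212.12...333.3

Answer: 9 9 17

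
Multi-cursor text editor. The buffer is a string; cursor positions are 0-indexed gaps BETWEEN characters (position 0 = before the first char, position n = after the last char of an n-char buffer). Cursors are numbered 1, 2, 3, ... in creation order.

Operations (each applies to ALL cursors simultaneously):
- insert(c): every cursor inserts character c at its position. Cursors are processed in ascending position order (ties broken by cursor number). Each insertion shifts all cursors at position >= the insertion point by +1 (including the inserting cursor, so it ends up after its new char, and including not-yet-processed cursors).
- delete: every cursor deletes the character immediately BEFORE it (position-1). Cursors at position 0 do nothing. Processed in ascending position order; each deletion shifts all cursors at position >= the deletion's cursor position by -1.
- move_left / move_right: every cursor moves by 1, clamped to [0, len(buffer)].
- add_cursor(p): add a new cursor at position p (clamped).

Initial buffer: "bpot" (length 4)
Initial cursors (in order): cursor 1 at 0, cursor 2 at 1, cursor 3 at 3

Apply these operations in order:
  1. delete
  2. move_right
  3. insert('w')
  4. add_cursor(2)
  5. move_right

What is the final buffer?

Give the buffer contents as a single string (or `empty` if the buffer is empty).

After op 1 (delete): buffer="pt" (len 2), cursors c1@0 c2@0 c3@1, authorship ..
After op 2 (move_right): buffer="pt" (len 2), cursors c1@1 c2@1 c3@2, authorship ..
After op 3 (insert('w')): buffer="pwwtw" (len 5), cursors c1@3 c2@3 c3@5, authorship .12.3
After op 4 (add_cursor(2)): buffer="pwwtw" (len 5), cursors c4@2 c1@3 c2@3 c3@5, authorship .12.3
After op 5 (move_right): buffer="pwwtw" (len 5), cursors c4@3 c1@4 c2@4 c3@5, authorship .12.3

Answer: pwwtw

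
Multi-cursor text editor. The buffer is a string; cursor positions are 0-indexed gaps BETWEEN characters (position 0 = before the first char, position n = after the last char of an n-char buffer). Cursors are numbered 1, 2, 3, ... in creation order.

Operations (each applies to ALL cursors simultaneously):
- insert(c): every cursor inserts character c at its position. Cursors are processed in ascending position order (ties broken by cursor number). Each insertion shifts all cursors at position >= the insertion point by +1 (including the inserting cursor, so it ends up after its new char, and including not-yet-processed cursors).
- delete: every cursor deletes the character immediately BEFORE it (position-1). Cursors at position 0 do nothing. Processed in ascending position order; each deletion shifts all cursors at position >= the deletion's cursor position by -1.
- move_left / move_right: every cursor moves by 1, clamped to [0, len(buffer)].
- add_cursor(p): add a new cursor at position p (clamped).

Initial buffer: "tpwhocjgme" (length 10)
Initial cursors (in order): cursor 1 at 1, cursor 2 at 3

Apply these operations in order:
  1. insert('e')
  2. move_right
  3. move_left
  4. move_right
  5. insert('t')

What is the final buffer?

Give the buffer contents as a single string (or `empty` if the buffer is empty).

After op 1 (insert('e')): buffer="tepwehocjgme" (len 12), cursors c1@2 c2@5, authorship .1..2.......
After op 2 (move_right): buffer="tepwehocjgme" (len 12), cursors c1@3 c2@6, authorship .1..2.......
After op 3 (move_left): buffer="tepwehocjgme" (len 12), cursors c1@2 c2@5, authorship .1..2.......
After op 4 (move_right): buffer="tepwehocjgme" (len 12), cursors c1@3 c2@6, authorship .1..2.......
After op 5 (insert('t')): buffer="teptwehtocjgme" (len 14), cursors c1@4 c2@8, authorship .1.1.2.2......

Answer: teptwehtocjgme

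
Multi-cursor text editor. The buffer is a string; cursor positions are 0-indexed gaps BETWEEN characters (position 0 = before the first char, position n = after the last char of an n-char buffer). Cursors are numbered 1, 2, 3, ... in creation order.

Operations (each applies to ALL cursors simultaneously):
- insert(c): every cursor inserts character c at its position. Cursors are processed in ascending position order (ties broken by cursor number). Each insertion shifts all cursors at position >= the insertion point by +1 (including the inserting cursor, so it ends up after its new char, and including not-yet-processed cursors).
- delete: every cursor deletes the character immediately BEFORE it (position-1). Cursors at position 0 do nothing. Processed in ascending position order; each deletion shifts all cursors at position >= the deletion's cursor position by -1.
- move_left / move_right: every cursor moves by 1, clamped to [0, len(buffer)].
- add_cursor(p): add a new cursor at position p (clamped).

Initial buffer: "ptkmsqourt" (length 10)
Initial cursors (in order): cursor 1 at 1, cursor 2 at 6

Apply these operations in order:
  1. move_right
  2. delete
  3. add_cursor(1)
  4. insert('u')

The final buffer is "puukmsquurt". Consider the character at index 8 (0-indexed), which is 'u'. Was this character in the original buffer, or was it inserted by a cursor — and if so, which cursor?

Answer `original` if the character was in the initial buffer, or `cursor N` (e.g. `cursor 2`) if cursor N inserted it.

Answer: original

Derivation:
After op 1 (move_right): buffer="ptkmsqourt" (len 10), cursors c1@2 c2@7, authorship ..........
After op 2 (delete): buffer="pkmsqurt" (len 8), cursors c1@1 c2@5, authorship ........
After op 3 (add_cursor(1)): buffer="pkmsqurt" (len 8), cursors c1@1 c3@1 c2@5, authorship ........
After op 4 (insert('u')): buffer="puukmsquurt" (len 11), cursors c1@3 c3@3 c2@8, authorship .13....2...
Authorship (.=original, N=cursor N): . 1 3 . . . . 2 . . .
Index 8: author = original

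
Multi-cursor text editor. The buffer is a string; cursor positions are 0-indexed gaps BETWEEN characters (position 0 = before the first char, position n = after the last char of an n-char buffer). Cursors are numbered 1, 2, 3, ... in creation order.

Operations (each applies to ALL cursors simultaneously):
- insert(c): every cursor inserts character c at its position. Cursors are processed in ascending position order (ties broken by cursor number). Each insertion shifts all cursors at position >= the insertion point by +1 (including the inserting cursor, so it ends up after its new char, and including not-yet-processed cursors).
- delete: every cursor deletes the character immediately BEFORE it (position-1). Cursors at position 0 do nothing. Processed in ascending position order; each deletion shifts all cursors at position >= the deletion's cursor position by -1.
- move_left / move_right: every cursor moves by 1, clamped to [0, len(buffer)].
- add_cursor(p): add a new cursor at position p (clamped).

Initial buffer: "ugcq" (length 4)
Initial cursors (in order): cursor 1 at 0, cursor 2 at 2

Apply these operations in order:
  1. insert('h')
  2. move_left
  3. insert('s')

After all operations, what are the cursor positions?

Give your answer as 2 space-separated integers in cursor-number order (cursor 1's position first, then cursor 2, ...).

Answer: 1 5

Derivation:
After op 1 (insert('h')): buffer="hughcq" (len 6), cursors c1@1 c2@4, authorship 1..2..
After op 2 (move_left): buffer="hughcq" (len 6), cursors c1@0 c2@3, authorship 1..2..
After op 3 (insert('s')): buffer="shugshcq" (len 8), cursors c1@1 c2@5, authorship 11..22..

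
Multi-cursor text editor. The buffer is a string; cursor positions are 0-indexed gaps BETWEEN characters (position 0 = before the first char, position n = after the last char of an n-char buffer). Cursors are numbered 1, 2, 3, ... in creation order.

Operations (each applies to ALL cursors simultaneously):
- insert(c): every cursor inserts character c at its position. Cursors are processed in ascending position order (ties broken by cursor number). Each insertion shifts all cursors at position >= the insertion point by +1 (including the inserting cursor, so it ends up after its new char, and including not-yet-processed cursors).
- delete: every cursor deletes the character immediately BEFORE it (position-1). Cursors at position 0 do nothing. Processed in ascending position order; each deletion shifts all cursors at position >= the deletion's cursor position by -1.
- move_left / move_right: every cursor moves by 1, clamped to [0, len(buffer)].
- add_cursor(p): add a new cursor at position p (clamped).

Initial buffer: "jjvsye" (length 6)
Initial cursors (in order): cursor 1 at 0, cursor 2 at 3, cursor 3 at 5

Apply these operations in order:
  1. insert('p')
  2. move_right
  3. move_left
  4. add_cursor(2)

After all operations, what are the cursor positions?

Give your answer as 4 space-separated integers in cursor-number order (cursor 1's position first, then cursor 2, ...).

After op 1 (insert('p')): buffer="pjjvpsype" (len 9), cursors c1@1 c2@5 c3@8, authorship 1...2..3.
After op 2 (move_right): buffer="pjjvpsype" (len 9), cursors c1@2 c2@6 c3@9, authorship 1...2..3.
After op 3 (move_left): buffer="pjjvpsype" (len 9), cursors c1@1 c2@5 c3@8, authorship 1...2..3.
After op 4 (add_cursor(2)): buffer="pjjvpsype" (len 9), cursors c1@1 c4@2 c2@5 c3@8, authorship 1...2..3.

Answer: 1 5 8 2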